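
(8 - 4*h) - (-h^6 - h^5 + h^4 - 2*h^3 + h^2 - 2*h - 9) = h^6 + h^5 - h^4 + 2*h^3 - h^2 - 2*h + 17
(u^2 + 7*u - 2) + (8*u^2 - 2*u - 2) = 9*u^2 + 5*u - 4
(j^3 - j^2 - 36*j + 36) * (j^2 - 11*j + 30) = j^5 - 12*j^4 + 5*j^3 + 402*j^2 - 1476*j + 1080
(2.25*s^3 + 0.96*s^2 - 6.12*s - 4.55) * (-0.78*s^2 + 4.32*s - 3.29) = -1.755*s^5 + 8.9712*s^4 + 1.5183*s^3 - 26.0478*s^2 + 0.478800000000003*s + 14.9695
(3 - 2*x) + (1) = 4 - 2*x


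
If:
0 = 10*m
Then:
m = 0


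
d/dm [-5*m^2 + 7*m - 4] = 7 - 10*m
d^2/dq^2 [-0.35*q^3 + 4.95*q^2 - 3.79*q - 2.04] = 9.9 - 2.1*q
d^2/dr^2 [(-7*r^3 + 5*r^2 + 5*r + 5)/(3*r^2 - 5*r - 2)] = 2*(-97*r^3 + 15*r^2 - 219*r + 125)/(27*r^6 - 135*r^5 + 171*r^4 + 55*r^3 - 114*r^2 - 60*r - 8)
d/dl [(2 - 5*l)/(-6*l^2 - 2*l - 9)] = (-30*l^2 + 24*l + 49)/(36*l^4 + 24*l^3 + 112*l^2 + 36*l + 81)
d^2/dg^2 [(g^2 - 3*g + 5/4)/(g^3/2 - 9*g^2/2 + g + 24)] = (4*g^6 - 36*g^5 + 330*g^4 - 2580*g^3 + 9885*g^2 - 16542*g + 12548)/(g^9 - 27*g^8 + 249*g^7 - 693*g^6 - 2094*g^5 + 12132*g^4 + 1736*g^3 - 61632*g^2 + 13824*g + 110592)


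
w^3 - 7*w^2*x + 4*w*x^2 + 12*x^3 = (w - 6*x)*(w - 2*x)*(w + x)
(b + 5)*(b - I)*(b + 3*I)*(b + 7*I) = b^4 + 5*b^3 + 9*I*b^3 - 11*b^2 + 45*I*b^2 - 55*b + 21*I*b + 105*I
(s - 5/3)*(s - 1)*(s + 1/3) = s^3 - 7*s^2/3 + 7*s/9 + 5/9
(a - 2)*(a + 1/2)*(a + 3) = a^3 + 3*a^2/2 - 11*a/2 - 3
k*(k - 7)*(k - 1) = k^3 - 8*k^2 + 7*k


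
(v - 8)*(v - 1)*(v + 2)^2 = v^4 - 5*v^3 - 24*v^2 - 4*v + 32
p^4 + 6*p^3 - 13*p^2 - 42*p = p*(p - 3)*(p + 2)*(p + 7)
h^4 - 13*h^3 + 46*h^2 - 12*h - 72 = (h - 6)^2*(h - 2)*(h + 1)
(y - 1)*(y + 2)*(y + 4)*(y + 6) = y^4 + 11*y^3 + 32*y^2 + 4*y - 48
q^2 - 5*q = q*(q - 5)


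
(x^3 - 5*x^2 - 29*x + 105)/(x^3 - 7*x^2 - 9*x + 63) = (x + 5)/(x + 3)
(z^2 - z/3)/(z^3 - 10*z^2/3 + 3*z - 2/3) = z/(z^2 - 3*z + 2)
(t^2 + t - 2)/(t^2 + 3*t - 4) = (t + 2)/(t + 4)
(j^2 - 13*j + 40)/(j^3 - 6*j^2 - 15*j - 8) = (j - 5)/(j^2 + 2*j + 1)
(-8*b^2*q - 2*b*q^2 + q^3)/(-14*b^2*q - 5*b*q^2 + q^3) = (-4*b + q)/(-7*b + q)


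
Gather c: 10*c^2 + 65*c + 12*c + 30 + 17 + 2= 10*c^2 + 77*c + 49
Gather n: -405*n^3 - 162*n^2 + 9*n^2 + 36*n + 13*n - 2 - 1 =-405*n^3 - 153*n^2 + 49*n - 3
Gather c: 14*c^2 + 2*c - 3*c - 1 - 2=14*c^2 - c - 3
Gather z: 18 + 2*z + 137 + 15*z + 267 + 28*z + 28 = 45*z + 450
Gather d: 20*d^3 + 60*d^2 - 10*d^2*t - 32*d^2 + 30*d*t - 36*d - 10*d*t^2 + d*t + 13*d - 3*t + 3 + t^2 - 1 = 20*d^3 + d^2*(28 - 10*t) + d*(-10*t^2 + 31*t - 23) + t^2 - 3*t + 2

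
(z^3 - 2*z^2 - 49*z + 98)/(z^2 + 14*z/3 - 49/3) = 3*(z^2 - 9*z + 14)/(3*z - 7)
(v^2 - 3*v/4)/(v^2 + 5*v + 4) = v*(4*v - 3)/(4*(v^2 + 5*v + 4))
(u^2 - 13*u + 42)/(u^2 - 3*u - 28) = (u - 6)/(u + 4)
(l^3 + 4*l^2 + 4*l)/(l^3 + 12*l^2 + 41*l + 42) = l*(l + 2)/(l^2 + 10*l + 21)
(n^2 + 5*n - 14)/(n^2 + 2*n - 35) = (n - 2)/(n - 5)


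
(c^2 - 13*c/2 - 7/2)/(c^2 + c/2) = (c - 7)/c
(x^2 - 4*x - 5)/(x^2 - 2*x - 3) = (x - 5)/(x - 3)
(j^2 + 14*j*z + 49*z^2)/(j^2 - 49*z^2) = (-j - 7*z)/(-j + 7*z)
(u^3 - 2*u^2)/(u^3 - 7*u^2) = (u - 2)/(u - 7)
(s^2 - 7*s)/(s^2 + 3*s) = (s - 7)/(s + 3)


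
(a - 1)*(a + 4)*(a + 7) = a^3 + 10*a^2 + 17*a - 28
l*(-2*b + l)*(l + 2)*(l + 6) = -2*b*l^3 - 16*b*l^2 - 24*b*l + l^4 + 8*l^3 + 12*l^2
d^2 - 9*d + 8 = (d - 8)*(d - 1)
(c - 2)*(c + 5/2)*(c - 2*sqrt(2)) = c^3 - 2*sqrt(2)*c^2 + c^2/2 - 5*c - sqrt(2)*c + 10*sqrt(2)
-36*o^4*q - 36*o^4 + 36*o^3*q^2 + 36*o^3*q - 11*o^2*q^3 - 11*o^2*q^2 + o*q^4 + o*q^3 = (-6*o + q)*(-3*o + q)*(-2*o + q)*(o*q + o)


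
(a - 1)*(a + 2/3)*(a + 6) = a^3 + 17*a^2/3 - 8*a/3 - 4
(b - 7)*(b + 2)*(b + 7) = b^3 + 2*b^2 - 49*b - 98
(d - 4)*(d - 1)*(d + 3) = d^3 - 2*d^2 - 11*d + 12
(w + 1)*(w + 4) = w^2 + 5*w + 4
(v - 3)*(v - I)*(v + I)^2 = v^4 - 3*v^3 + I*v^3 + v^2 - 3*I*v^2 - 3*v + I*v - 3*I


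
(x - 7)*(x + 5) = x^2 - 2*x - 35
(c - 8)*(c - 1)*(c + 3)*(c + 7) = c^4 + c^3 - 61*c^2 - 109*c + 168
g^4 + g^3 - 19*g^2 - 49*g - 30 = (g - 5)*(g + 1)*(g + 2)*(g + 3)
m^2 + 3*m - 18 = (m - 3)*(m + 6)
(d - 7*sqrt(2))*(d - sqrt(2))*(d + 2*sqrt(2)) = d^3 - 6*sqrt(2)*d^2 - 18*d + 28*sqrt(2)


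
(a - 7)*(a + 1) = a^2 - 6*a - 7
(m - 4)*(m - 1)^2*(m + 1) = m^4 - 5*m^3 + 3*m^2 + 5*m - 4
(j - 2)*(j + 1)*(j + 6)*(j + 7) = j^4 + 12*j^3 + 27*j^2 - 68*j - 84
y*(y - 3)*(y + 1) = y^3 - 2*y^2 - 3*y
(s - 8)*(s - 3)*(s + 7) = s^3 - 4*s^2 - 53*s + 168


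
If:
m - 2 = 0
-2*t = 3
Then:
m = 2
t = -3/2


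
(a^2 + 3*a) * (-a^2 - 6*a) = -a^4 - 9*a^3 - 18*a^2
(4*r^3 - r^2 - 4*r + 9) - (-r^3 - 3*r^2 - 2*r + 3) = 5*r^3 + 2*r^2 - 2*r + 6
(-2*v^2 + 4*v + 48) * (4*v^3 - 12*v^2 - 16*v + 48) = -8*v^5 + 40*v^4 + 176*v^3 - 736*v^2 - 576*v + 2304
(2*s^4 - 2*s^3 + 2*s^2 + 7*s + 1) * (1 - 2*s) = -4*s^5 + 6*s^4 - 6*s^3 - 12*s^2 + 5*s + 1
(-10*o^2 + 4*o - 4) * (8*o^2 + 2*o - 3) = -80*o^4 + 12*o^3 + 6*o^2 - 20*o + 12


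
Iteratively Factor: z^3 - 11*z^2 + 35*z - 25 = (z - 5)*(z^2 - 6*z + 5) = (z - 5)*(z - 1)*(z - 5)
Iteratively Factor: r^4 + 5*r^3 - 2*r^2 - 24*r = (r)*(r^3 + 5*r^2 - 2*r - 24) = r*(r + 3)*(r^2 + 2*r - 8) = r*(r - 2)*(r + 3)*(r + 4)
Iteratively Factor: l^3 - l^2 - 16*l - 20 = (l + 2)*(l^2 - 3*l - 10) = (l - 5)*(l + 2)*(l + 2)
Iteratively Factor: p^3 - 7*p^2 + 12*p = (p)*(p^2 - 7*p + 12) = p*(p - 3)*(p - 4)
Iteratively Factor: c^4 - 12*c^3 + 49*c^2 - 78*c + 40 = (c - 4)*(c^3 - 8*c^2 + 17*c - 10) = (c - 5)*(c - 4)*(c^2 - 3*c + 2) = (c - 5)*(c - 4)*(c - 2)*(c - 1)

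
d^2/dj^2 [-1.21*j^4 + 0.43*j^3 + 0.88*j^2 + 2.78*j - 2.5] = -14.52*j^2 + 2.58*j + 1.76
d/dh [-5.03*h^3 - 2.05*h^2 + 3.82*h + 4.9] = -15.09*h^2 - 4.1*h + 3.82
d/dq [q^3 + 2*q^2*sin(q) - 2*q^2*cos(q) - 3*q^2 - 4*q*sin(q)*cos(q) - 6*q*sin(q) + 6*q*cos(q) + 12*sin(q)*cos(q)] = 2*sqrt(2)*q^2*sin(q + pi/4) + 3*q^2 - 2*q*sin(q) - 10*q*cos(q) - 4*q*cos(2*q) - 6*q - 2*sin(2*q) + 12*cos(2*q) + 6*sqrt(2)*cos(q + pi/4)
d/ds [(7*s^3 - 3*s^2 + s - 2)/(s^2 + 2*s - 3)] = (7*s^4 + 28*s^3 - 70*s^2 + 22*s + 1)/(s^4 + 4*s^3 - 2*s^2 - 12*s + 9)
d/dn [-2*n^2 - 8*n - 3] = -4*n - 8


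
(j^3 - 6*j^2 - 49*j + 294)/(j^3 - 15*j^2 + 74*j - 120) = (j^2 - 49)/(j^2 - 9*j + 20)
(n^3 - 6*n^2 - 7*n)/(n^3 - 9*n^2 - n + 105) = n*(n + 1)/(n^2 - 2*n - 15)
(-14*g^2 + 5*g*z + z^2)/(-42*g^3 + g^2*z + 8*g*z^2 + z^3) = 1/(3*g + z)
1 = 1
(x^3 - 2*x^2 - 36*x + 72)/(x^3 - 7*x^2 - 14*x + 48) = (x^2 - 36)/(x^2 - 5*x - 24)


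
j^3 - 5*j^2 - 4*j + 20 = (j - 5)*(j - 2)*(j + 2)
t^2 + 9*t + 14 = (t + 2)*(t + 7)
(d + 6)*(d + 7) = d^2 + 13*d + 42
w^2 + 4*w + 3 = (w + 1)*(w + 3)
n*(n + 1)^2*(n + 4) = n^4 + 6*n^3 + 9*n^2 + 4*n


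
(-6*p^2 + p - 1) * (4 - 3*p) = 18*p^3 - 27*p^2 + 7*p - 4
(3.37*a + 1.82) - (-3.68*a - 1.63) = 7.05*a + 3.45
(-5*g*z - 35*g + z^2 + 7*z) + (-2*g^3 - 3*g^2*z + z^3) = -2*g^3 - 3*g^2*z - 5*g*z - 35*g + z^3 + z^2 + 7*z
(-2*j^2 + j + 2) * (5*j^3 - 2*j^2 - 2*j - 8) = -10*j^5 + 9*j^4 + 12*j^3 + 10*j^2 - 12*j - 16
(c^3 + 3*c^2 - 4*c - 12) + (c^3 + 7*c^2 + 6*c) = 2*c^3 + 10*c^2 + 2*c - 12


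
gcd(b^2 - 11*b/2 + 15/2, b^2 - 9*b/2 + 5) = b - 5/2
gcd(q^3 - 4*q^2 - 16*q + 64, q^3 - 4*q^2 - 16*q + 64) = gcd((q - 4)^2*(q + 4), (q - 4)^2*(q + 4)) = q^3 - 4*q^2 - 16*q + 64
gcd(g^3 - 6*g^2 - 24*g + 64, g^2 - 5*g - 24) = g - 8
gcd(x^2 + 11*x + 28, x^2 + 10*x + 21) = x + 7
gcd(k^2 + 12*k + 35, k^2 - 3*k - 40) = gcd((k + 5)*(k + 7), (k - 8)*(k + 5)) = k + 5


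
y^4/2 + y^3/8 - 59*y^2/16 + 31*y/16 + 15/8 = (y/2 + 1/4)*(y - 2)*(y - 5/4)*(y + 3)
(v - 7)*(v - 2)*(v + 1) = v^3 - 8*v^2 + 5*v + 14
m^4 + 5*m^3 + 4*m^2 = m^2*(m + 1)*(m + 4)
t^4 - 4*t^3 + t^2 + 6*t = t*(t - 3)*(t - 2)*(t + 1)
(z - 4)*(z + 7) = z^2 + 3*z - 28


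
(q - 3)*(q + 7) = q^2 + 4*q - 21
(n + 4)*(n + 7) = n^2 + 11*n + 28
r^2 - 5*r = r*(r - 5)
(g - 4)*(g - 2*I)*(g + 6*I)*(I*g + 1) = I*g^4 - 3*g^3 - 4*I*g^3 + 12*g^2 + 16*I*g^2 + 12*g - 64*I*g - 48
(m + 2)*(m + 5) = m^2 + 7*m + 10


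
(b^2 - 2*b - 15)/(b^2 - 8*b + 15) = (b + 3)/(b - 3)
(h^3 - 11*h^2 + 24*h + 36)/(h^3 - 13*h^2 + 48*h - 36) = (h + 1)/(h - 1)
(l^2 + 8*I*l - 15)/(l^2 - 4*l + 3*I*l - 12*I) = (l + 5*I)/(l - 4)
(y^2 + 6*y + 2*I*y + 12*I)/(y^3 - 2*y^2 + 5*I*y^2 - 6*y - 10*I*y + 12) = (y + 6)/(y^2 + y*(-2 + 3*I) - 6*I)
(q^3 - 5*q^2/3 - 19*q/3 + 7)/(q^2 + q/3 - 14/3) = (q^2 - 4*q + 3)/(q - 2)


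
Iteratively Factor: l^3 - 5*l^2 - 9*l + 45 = (l - 3)*(l^2 - 2*l - 15) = (l - 3)*(l + 3)*(l - 5)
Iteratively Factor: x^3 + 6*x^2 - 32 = (x + 4)*(x^2 + 2*x - 8) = (x + 4)^2*(x - 2)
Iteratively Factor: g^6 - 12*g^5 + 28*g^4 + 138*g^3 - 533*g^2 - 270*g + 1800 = (g - 4)*(g^5 - 8*g^4 - 4*g^3 + 122*g^2 - 45*g - 450) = (g - 5)*(g - 4)*(g^4 - 3*g^3 - 19*g^2 + 27*g + 90) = (g - 5)^2*(g - 4)*(g^3 + 2*g^2 - 9*g - 18) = (g - 5)^2*(g - 4)*(g - 3)*(g^2 + 5*g + 6) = (g - 5)^2*(g - 4)*(g - 3)*(g + 2)*(g + 3)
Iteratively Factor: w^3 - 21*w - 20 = (w + 4)*(w^2 - 4*w - 5) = (w - 5)*(w + 4)*(w + 1)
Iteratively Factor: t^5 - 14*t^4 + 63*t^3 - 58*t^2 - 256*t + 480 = (t + 2)*(t^4 - 16*t^3 + 95*t^2 - 248*t + 240) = (t - 3)*(t + 2)*(t^3 - 13*t^2 + 56*t - 80) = (t - 5)*(t - 3)*(t + 2)*(t^2 - 8*t + 16) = (t - 5)*(t - 4)*(t - 3)*(t + 2)*(t - 4)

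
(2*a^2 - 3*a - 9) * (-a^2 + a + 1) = -2*a^4 + 5*a^3 + 8*a^2 - 12*a - 9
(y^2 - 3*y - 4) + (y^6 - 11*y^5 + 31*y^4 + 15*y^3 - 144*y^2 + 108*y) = y^6 - 11*y^5 + 31*y^4 + 15*y^3 - 143*y^2 + 105*y - 4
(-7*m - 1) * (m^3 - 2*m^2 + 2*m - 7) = -7*m^4 + 13*m^3 - 12*m^2 + 47*m + 7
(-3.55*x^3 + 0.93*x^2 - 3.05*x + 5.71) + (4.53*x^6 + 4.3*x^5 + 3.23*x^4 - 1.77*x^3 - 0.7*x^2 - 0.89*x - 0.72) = 4.53*x^6 + 4.3*x^5 + 3.23*x^4 - 5.32*x^3 + 0.23*x^2 - 3.94*x + 4.99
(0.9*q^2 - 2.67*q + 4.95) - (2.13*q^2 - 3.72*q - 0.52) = -1.23*q^2 + 1.05*q + 5.47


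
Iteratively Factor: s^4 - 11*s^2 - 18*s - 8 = (s + 1)*(s^3 - s^2 - 10*s - 8) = (s + 1)*(s + 2)*(s^2 - 3*s - 4) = (s - 4)*(s + 1)*(s + 2)*(s + 1)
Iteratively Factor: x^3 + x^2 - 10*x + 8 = (x - 2)*(x^2 + 3*x - 4) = (x - 2)*(x - 1)*(x + 4)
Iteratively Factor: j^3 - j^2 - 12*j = (j - 4)*(j^2 + 3*j) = j*(j - 4)*(j + 3)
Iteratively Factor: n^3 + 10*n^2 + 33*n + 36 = (n + 4)*(n^2 + 6*n + 9) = (n + 3)*(n + 4)*(n + 3)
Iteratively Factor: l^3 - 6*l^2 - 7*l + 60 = (l - 4)*(l^2 - 2*l - 15) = (l - 5)*(l - 4)*(l + 3)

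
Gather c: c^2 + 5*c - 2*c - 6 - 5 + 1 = c^2 + 3*c - 10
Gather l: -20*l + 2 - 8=-20*l - 6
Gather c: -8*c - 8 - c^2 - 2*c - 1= -c^2 - 10*c - 9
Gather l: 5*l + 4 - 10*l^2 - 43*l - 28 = -10*l^2 - 38*l - 24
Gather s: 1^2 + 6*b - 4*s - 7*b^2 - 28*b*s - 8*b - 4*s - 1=-7*b^2 - 2*b + s*(-28*b - 8)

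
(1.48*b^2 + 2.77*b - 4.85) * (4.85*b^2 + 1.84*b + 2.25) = 7.178*b^4 + 16.1577*b^3 - 15.0957*b^2 - 2.6915*b - 10.9125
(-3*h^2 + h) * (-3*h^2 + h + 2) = 9*h^4 - 6*h^3 - 5*h^2 + 2*h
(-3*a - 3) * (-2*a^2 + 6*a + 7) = 6*a^3 - 12*a^2 - 39*a - 21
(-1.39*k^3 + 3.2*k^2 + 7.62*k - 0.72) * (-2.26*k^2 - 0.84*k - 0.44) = 3.1414*k^5 - 6.0644*k^4 - 19.2976*k^3 - 6.1816*k^2 - 2.748*k + 0.3168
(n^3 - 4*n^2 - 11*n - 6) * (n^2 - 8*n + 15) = n^5 - 12*n^4 + 36*n^3 + 22*n^2 - 117*n - 90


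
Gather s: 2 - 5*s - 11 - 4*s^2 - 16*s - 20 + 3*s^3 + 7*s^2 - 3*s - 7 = 3*s^3 + 3*s^2 - 24*s - 36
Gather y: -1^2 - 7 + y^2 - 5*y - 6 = y^2 - 5*y - 14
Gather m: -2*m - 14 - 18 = -2*m - 32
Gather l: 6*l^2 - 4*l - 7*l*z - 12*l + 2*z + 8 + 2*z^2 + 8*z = 6*l^2 + l*(-7*z - 16) + 2*z^2 + 10*z + 8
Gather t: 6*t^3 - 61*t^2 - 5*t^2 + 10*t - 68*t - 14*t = 6*t^3 - 66*t^2 - 72*t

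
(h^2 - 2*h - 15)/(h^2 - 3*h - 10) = (h + 3)/(h + 2)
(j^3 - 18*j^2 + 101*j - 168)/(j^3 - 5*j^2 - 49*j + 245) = (j^2 - 11*j + 24)/(j^2 + 2*j - 35)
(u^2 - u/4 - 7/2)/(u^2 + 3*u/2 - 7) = (4*u + 7)/(2*(2*u + 7))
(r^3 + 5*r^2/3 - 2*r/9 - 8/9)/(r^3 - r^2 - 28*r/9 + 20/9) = (3*r^2 + 7*r + 4)/(3*r^2 - r - 10)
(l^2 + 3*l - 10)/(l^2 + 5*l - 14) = (l + 5)/(l + 7)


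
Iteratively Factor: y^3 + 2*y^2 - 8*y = (y - 2)*(y^2 + 4*y) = (y - 2)*(y + 4)*(y)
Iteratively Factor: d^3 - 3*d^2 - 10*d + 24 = (d - 4)*(d^2 + d - 6) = (d - 4)*(d - 2)*(d + 3)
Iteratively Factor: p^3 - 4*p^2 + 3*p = (p - 3)*(p^2 - p) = (p - 3)*(p - 1)*(p)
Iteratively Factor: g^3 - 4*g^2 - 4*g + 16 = (g - 4)*(g^2 - 4) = (g - 4)*(g + 2)*(g - 2)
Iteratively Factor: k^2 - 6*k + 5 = (k - 1)*(k - 5)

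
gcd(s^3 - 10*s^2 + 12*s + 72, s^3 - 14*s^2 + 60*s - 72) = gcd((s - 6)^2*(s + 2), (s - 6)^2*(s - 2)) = s^2 - 12*s + 36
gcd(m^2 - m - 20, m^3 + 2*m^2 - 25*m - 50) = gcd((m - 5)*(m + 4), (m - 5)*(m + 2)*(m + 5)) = m - 5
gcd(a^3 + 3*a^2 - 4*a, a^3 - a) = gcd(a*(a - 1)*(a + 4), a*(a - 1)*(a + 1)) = a^2 - a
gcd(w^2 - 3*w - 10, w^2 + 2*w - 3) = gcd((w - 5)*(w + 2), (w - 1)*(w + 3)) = 1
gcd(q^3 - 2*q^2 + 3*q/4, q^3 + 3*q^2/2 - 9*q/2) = q^2 - 3*q/2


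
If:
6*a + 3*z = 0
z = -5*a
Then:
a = 0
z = 0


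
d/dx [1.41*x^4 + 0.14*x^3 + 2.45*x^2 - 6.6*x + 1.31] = 5.64*x^3 + 0.42*x^2 + 4.9*x - 6.6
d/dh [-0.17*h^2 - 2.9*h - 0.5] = -0.34*h - 2.9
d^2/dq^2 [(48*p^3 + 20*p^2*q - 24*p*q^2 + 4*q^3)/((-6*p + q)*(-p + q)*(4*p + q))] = 24*p*(1952*p^6 + 1440*p^5*q - 1356*p^4*q^2 + 609*p^3*q^3 - 171*p^2*q^4 + 27*p*q^5 - q^6)/(13824*p^9 - 38016*p^8*q + 29664*p^7*q^2 + 584*p^6*q^3 - 6876*p^5*q^4 + 426*p^4*q^5 + 441*p^3*q^6 - 39*p^2*q^7 - 9*p*q^8 + q^9)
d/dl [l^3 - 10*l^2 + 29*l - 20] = 3*l^2 - 20*l + 29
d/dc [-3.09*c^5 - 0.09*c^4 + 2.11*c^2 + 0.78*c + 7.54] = -15.45*c^4 - 0.36*c^3 + 4.22*c + 0.78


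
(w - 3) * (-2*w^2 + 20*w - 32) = -2*w^3 + 26*w^2 - 92*w + 96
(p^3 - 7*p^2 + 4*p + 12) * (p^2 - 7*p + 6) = p^5 - 14*p^4 + 59*p^3 - 58*p^2 - 60*p + 72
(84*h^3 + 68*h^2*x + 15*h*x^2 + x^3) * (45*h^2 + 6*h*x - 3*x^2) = 3780*h^5 + 3564*h^4*x + 831*h^3*x^2 - 69*h^2*x^3 - 39*h*x^4 - 3*x^5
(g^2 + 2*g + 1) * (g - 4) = g^3 - 2*g^2 - 7*g - 4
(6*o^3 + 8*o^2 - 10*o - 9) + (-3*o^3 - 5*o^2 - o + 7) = 3*o^3 + 3*o^2 - 11*o - 2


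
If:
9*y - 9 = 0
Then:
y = 1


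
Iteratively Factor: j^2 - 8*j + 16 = (j - 4)*(j - 4)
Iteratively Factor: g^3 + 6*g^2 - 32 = (g + 4)*(g^2 + 2*g - 8) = (g + 4)^2*(g - 2)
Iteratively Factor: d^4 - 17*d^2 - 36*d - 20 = (d + 1)*(d^3 - d^2 - 16*d - 20) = (d + 1)*(d + 2)*(d^2 - 3*d - 10) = (d - 5)*(d + 1)*(d + 2)*(d + 2)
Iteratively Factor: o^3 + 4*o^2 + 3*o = (o)*(o^2 + 4*o + 3) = o*(o + 1)*(o + 3)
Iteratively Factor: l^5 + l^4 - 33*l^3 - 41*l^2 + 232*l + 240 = (l + 4)*(l^4 - 3*l^3 - 21*l^2 + 43*l + 60) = (l - 5)*(l + 4)*(l^3 + 2*l^2 - 11*l - 12) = (l - 5)*(l + 4)^2*(l^2 - 2*l - 3) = (l - 5)*(l + 1)*(l + 4)^2*(l - 3)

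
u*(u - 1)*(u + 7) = u^3 + 6*u^2 - 7*u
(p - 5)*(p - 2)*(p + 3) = p^3 - 4*p^2 - 11*p + 30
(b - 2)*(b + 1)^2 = b^3 - 3*b - 2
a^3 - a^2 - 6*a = a*(a - 3)*(a + 2)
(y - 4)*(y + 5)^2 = y^3 + 6*y^2 - 15*y - 100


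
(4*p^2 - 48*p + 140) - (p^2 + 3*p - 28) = 3*p^2 - 51*p + 168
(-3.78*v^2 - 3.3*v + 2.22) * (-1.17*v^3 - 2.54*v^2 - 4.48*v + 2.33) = 4.4226*v^5 + 13.4622*v^4 + 22.719*v^3 + 0.3378*v^2 - 17.6346*v + 5.1726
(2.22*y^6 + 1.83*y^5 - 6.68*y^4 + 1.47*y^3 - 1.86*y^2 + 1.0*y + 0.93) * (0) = 0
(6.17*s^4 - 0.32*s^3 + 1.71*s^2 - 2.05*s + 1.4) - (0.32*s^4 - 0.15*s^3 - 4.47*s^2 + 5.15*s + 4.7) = 5.85*s^4 - 0.17*s^3 + 6.18*s^2 - 7.2*s - 3.3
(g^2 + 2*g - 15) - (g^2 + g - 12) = g - 3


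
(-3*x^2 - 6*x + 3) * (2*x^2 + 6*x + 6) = -6*x^4 - 30*x^3 - 48*x^2 - 18*x + 18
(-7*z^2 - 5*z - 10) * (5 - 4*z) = 28*z^3 - 15*z^2 + 15*z - 50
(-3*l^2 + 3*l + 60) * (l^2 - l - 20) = -3*l^4 + 6*l^3 + 117*l^2 - 120*l - 1200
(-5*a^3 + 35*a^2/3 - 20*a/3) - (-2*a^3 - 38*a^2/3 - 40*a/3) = -3*a^3 + 73*a^2/3 + 20*a/3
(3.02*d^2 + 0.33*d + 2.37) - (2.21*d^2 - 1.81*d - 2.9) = 0.81*d^2 + 2.14*d + 5.27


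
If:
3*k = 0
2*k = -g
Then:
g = 0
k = 0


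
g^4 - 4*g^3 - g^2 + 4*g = g*(g - 4)*(g - 1)*(g + 1)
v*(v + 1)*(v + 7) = v^3 + 8*v^2 + 7*v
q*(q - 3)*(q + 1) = q^3 - 2*q^2 - 3*q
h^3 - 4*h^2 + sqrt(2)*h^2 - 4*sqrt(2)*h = h*(h - 4)*(h + sqrt(2))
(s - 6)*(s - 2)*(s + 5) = s^3 - 3*s^2 - 28*s + 60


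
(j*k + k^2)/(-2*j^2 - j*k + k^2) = -k/(2*j - k)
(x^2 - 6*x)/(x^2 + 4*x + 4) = x*(x - 6)/(x^2 + 4*x + 4)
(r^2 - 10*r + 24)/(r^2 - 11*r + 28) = (r - 6)/(r - 7)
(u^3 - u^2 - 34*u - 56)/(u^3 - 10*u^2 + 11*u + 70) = (u + 4)/(u - 5)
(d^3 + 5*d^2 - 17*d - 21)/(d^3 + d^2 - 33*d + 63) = (d + 1)/(d - 3)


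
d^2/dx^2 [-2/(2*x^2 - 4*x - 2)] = 2*(-x^2 + 2*x + 4*(x - 1)^2 + 1)/(-x^2 + 2*x + 1)^3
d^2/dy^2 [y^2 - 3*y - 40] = 2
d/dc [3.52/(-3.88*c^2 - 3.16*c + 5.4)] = (27.3152*c + 11.1232)/(3.88*c^2 + 3.16*c - 5.4)^2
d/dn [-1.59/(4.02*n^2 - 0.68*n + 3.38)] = (12.7836*n - 1.0812)/(4.02*n^2 - 0.68*n + 3.38)^2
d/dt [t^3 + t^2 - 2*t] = 3*t^2 + 2*t - 2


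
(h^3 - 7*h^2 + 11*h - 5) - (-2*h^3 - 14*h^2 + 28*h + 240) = 3*h^3 + 7*h^2 - 17*h - 245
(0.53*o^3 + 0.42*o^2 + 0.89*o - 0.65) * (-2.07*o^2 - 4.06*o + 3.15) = -1.0971*o^5 - 3.0212*o^4 - 1.878*o^3 - 0.9449*o^2 + 5.4425*o - 2.0475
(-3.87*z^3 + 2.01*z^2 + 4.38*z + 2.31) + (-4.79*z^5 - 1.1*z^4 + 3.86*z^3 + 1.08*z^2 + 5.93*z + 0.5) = -4.79*z^5 - 1.1*z^4 - 0.0100000000000002*z^3 + 3.09*z^2 + 10.31*z + 2.81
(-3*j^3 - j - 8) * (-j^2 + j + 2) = 3*j^5 - 3*j^4 - 5*j^3 + 7*j^2 - 10*j - 16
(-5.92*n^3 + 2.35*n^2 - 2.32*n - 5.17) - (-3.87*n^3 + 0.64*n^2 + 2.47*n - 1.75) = -2.05*n^3 + 1.71*n^2 - 4.79*n - 3.42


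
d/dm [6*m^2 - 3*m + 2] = 12*m - 3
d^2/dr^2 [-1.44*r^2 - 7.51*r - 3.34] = -2.88000000000000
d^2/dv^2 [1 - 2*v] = 0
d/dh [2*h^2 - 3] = 4*h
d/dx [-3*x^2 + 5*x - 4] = 5 - 6*x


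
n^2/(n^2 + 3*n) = n/(n + 3)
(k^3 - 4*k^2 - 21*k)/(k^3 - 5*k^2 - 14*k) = (k + 3)/(k + 2)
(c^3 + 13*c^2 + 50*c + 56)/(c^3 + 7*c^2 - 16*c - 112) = (c + 2)/(c - 4)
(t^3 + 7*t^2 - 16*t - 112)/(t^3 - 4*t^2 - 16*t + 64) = (t + 7)/(t - 4)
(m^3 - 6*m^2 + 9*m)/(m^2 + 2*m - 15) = m*(m - 3)/(m + 5)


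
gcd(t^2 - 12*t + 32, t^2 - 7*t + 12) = t - 4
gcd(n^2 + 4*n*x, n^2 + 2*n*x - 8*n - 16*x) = 1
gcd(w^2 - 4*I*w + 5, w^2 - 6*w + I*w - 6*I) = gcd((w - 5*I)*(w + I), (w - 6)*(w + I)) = w + I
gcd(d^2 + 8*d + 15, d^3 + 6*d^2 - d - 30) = d^2 + 8*d + 15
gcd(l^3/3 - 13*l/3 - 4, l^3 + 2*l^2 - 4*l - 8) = 1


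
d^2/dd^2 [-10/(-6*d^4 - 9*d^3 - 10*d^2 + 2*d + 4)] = 20*(-(36*d^2 + 27*d + 10)*(6*d^4 + 9*d^3 + 10*d^2 - 2*d - 4) + (24*d^3 + 27*d^2 + 20*d - 2)^2)/(6*d^4 + 9*d^3 + 10*d^2 - 2*d - 4)^3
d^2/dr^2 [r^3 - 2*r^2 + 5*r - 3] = 6*r - 4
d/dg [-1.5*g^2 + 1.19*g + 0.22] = 1.19 - 3.0*g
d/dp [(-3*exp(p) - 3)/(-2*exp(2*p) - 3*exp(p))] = 3*(-2*exp(2*p) - 4*exp(p) - 3)*exp(-p)/(4*exp(2*p) + 12*exp(p) + 9)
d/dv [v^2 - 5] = 2*v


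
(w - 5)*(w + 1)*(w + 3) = w^3 - w^2 - 17*w - 15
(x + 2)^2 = x^2 + 4*x + 4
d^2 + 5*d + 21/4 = (d + 3/2)*(d + 7/2)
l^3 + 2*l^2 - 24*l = l*(l - 4)*(l + 6)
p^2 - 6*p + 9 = (p - 3)^2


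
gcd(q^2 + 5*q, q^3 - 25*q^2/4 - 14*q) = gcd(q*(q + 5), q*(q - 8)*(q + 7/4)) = q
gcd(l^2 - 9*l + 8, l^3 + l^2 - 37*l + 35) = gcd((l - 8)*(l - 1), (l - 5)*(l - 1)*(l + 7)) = l - 1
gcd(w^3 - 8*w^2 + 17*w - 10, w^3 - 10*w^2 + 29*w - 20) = w^2 - 6*w + 5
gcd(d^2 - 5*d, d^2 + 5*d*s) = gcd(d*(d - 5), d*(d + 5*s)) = d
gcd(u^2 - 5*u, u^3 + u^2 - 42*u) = u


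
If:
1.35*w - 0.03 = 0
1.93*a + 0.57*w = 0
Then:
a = -0.01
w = 0.02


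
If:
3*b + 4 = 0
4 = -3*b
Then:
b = -4/3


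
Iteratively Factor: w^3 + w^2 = (w)*(w^2 + w) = w*(w + 1)*(w)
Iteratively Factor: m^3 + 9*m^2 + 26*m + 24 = (m + 2)*(m^2 + 7*m + 12) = (m + 2)*(m + 3)*(m + 4)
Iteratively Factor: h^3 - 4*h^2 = (h)*(h^2 - 4*h) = h^2*(h - 4)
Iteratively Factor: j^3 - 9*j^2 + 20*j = (j)*(j^2 - 9*j + 20) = j*(j - 5)*(j - 4)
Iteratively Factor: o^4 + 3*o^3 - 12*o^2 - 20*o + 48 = (o + 3)*(o^3 - 12*o + 16) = (o - 2)*(o + 3)*(o^2 + 2*o - 8) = (o - 2)*(o + 3)*(o + 4)*(o - 2)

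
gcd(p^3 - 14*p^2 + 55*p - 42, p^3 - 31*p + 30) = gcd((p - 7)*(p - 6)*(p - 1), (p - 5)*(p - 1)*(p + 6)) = p - 1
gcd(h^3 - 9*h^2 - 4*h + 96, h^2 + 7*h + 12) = h + 3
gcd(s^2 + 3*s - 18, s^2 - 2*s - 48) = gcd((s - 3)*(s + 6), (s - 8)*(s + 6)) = s + 6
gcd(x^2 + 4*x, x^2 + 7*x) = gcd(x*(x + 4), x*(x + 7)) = x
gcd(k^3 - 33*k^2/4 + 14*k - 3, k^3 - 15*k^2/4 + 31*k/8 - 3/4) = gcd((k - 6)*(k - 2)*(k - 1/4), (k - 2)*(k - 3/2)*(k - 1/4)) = k^2 - 9*k/4 + 1/2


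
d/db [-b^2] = -2*b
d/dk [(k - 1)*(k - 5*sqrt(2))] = 2*k - 5*sqrt(2) - 1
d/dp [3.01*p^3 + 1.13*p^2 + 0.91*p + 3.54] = 9.03*p^2 + 2.26*p + 0.91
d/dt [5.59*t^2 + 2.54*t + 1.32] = 11.18*t + 2.54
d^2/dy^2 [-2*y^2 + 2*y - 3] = -4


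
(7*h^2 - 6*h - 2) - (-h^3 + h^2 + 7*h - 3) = h^3 + 6*h^2 - 13*h + 1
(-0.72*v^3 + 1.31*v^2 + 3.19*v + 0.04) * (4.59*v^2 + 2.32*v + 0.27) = -3.3048*v^5 + 4.3425*v^4 + 17.4869*v^3 + 7.9381*v^2 + 0.9541*v + 0.0108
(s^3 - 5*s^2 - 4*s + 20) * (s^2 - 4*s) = s^5 - 9*s^4 + 16*s^3 + 36*s^2 - 80*s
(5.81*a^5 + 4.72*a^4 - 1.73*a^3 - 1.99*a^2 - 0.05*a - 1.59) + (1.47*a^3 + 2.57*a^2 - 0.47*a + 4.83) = 5.81*a^5 + 4.72*a^4 - 0.26*a^3 + 0.58*a^2 - 0.52*a + 3.24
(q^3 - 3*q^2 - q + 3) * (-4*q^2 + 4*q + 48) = -4*q^5 + 16*q^4 + 40*q^3 - 160*q^2 - 36*q + 144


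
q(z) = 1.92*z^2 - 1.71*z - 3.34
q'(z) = 3.84*z - 1.71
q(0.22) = -3.62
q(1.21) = -2.60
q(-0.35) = -2.51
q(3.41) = 13.15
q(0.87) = -3.37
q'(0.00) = -1.71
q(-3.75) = 30.07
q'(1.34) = 3.44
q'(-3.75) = -16.11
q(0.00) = -3.34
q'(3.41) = 11.38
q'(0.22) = -0.87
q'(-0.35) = -3.05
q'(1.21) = 2.94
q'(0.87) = 1.63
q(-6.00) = 76.04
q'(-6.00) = -24.75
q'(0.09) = -1.36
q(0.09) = -3.48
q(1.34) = -2.18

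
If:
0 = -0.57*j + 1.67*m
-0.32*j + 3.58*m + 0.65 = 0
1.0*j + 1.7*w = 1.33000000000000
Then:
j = -0.72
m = -0.25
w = 1.21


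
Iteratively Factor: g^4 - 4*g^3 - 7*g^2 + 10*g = (g + 2)*(g^3 - 6*g^2 + 5*g) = (g - 1)*(g + 2)*(g^2 - 5*g) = g*(g - 1)*(g + 2)*(g - 5)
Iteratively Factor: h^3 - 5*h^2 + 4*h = (h - 4)*(h^2 - h) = (h - 4)*(h - 1)*(h)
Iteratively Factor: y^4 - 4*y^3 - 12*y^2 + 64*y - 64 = (y - 2)*(y^3 - 2*y^2 - 16*y + 32) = (y - 2)^2*(y^2 - 16) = (y - 2)^2*(y + 4)*(y - 4)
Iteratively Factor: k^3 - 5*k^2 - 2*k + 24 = (k - 3)*(k^2 - 2*k - 8) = (k - 4)*(k - 3)*(k + 2)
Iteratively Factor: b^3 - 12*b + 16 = (b + 4)*(b^2 - 4*b + 4) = (b - 2)*(b + 4)*(b - 2)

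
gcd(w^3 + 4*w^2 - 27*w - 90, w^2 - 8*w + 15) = w - 5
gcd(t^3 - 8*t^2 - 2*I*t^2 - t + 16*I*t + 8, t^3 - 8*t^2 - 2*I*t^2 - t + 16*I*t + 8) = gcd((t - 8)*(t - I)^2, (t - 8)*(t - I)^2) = t^3 + t^2*(-8 - 2*I) + t*(-1 + 16*I) + 8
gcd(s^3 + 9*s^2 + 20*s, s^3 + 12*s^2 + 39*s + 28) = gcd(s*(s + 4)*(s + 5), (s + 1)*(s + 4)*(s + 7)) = s + 4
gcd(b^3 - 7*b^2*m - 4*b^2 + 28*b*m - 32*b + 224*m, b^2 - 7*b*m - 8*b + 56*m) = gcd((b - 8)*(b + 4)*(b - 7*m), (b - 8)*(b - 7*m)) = b^2 - 7*b*m - 8*b + 56*m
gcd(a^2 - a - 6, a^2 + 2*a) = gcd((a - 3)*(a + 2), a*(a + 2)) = a + 2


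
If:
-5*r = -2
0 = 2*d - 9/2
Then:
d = 9/4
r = 2/5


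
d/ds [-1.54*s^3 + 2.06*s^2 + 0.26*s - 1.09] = -4.62*s^2 + 4.12*s + 0.26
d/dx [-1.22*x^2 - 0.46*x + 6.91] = -2.44*x - 0.46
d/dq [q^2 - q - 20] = 2*q - 1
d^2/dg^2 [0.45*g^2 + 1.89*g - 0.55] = 0.900000000000000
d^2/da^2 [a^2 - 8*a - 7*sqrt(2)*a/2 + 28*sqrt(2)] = 2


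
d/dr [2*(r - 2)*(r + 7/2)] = 4*r + 3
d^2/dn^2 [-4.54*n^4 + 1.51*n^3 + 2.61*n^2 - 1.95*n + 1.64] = -54.48*n^2 + 9.06*n + 5.22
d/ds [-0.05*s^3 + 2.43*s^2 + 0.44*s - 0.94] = -0.15*s^2 + 4.86*s + 0.44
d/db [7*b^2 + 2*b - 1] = 14*b + 2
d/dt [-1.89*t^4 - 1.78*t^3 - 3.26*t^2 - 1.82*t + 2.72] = -7.56*t^3 - 5.34*t^2 - 6.52*t - 1.82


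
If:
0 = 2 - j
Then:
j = 2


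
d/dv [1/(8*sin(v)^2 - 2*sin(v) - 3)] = 2*(1 - 8*sin(v))*cos(v)/(-8*sin(v)^2 + 2*sin(v) + 3)^2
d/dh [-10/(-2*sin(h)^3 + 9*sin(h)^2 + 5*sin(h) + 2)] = 10*(-6*sin(h)^2 + 18*sin(h) + 5)*cos(h)/(-2*sin(h)^3 + 9*sin(h)^2 + 5*sin(h) + 2)^2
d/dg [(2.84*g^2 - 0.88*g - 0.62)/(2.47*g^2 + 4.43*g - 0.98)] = (14.7548*g^2 - 2.5036*g + 3.609)/(6.1009*g^4 + 21.8842*g^3 + 14.7837*g^2 - 8.6828*g + 0.9604)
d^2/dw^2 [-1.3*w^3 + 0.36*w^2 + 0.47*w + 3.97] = 0.72 - 7.8*w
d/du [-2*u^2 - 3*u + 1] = -4*u - 3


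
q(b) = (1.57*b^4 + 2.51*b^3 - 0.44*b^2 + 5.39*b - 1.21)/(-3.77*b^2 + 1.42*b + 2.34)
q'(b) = (7.54*b - 1.42)*(1.57*b^4 + 2.51*b^3 - 0.44*b^2 + 5.39*b - 1.21)/(-3.77*b^2 + 1.42*b + 2.34)^2 + (6.28*b^3 + 7.53*b^2 - 0.88*b + 5.39)/(-3.77*b^2 + 1.42*b + 2.34)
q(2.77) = -6.89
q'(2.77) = -2.65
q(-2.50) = -0.19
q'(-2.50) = 1.60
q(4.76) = -14.30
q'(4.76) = -4.67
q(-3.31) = -1.68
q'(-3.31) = 2.12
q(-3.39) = -1.86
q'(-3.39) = 2.18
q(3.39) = -8.77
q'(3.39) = -3.37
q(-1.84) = 0.79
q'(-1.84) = 1.43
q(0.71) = 2.55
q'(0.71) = 14.40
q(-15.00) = -81.67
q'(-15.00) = 11.68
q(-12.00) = -50.38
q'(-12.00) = 9.19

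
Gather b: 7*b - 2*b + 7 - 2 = 5*b + 5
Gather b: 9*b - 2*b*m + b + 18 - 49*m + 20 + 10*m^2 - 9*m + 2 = b*(10 - 2*m) + 10*m^2 - 58*m + 40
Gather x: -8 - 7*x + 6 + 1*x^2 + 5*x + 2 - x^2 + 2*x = 0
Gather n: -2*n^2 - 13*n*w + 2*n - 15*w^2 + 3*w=-2*n^2 + n*(2 - 13*w) - 15*w^2 + 3*w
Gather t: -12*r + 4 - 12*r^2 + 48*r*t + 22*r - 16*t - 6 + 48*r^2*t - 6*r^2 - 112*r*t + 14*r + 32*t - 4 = -18*r^2 + 24*r + t*(48*r^2 - 64*r + 16) - 6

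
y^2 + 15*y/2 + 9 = (y + 3/2)*(y + 6)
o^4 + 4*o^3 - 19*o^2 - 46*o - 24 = (o - 4)*(o + 1)^2*(o + 6)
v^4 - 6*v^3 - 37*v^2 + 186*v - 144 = (v - 8)*(v - 3)*(v - 1)*(v + 6)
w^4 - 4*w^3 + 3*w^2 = w^2*(w - 3)*(w - 1)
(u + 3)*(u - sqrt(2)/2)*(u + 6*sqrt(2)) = u^3 + 3*u^2 + 11*sqrt(2)*u^2/2 - 6*u + 33*sqrt(2)*u/2 - 18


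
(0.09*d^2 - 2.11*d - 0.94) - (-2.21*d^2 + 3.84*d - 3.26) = 2.3*d^2 - 5.95*d + 2.32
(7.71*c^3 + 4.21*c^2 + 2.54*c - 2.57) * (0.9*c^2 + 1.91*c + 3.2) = 6.939*c^5 + 18.5151*c^4 + 34.9991*c^3 + 16.0104*c^2 + 3.2193*c - 8.224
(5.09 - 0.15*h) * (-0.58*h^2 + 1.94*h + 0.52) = 0.087*h^3 - 3.2432*h^2 + 9.7966*h + 2.6468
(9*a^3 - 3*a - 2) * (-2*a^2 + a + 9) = -18*a^5 + 9*a^4 + 87*a^3 + a^2 - 29*a - 18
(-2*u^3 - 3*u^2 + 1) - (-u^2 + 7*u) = -2*u^3 - 2*u^2 - 7*u + 1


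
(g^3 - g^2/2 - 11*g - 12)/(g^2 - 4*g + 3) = (g^3 - g^2/2 - 11*g - 12)/(g^2 - 4*g + 3)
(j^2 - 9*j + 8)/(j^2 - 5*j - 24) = (j - 1)/(j + 3)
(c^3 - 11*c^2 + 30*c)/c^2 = c - 11 + 30/c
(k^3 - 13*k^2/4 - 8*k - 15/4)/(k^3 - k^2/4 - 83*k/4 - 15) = (k + 1)/(k + 4)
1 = 1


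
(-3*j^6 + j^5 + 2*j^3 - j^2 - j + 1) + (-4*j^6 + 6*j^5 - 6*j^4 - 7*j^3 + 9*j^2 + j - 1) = -7*j^6 + 7*j^5 - 6*j^4 - 5*j^3 + 8*j^2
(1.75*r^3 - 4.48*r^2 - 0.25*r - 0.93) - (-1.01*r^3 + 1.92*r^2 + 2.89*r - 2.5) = 2.76*r^3 - 6.4*r^2 - 3.14*r + 1.57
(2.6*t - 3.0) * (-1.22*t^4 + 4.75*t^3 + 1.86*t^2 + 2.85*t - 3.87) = -3.172*t^5 + 16.01*t^4 - 9.414*t^3 + 1.83*t^2 - 18.612*t + 11.61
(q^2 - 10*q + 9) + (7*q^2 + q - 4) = 8*q^2 - 9*q + 5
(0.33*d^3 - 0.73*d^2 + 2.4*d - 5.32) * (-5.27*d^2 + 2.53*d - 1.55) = -1.7391*d^5 + 4.682*d^4 - 15.0064*d^3 + 35.2399*d^2 - 17.1796*d + 8.246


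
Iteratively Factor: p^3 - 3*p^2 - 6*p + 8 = (p - 4)*(p^2 + p - 2) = (p - 4)*(p + 2)*(p - 1)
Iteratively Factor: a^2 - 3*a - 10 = (a - 5)*(a + 2)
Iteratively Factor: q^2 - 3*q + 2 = (q - 2)*(q - 1)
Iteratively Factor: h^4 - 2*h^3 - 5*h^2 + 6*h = (h - 1)*(h^3 - h^2 - 6*h) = (h - 1)*(h + 2)*(h^2 - 3*h) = (h - 3)*(h - 1)*(h + 2)*(h)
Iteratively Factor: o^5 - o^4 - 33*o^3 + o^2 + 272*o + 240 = (o + 4)*(o^4 - 5*o^3 - 13*o^2 + 53*o + 60) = (o - 4)*(o + 4)*(o^3 - o^2 - 17*o - 15) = (o - 4)*(o + 3)*(o + 4)*(o^2 - 4*o - 5) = (o - 4)*(o + 1)*(o + 3)*(o + 4)*(o - 5)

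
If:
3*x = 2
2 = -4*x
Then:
No Solution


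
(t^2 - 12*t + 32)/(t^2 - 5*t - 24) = (t - 4)/(t + 3)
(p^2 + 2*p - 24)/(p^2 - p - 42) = (p - 4)/(p - 7)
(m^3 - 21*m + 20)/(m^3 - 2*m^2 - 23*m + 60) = (m - 1)/(m - 3)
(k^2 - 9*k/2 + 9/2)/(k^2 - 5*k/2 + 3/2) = (k - 3)/(k - 1)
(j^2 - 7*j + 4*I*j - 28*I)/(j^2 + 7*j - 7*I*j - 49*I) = (j^2 + j*(-7 + 4*I) - 28*I)/(j^2 + 7*j*(1 - I) - 49*I)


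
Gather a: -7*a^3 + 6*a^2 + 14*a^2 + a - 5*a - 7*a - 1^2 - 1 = -7*a^3 + 20*a^2 - 11*a - 2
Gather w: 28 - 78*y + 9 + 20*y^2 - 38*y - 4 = 20*y^2 - 116*y + 33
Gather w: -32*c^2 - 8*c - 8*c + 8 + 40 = -32*c^2 - 16*c + 48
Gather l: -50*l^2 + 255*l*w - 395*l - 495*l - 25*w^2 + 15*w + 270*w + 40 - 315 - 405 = -50*l^2 + l*(255*w - 890) - 25*w^2 + 285*w - 680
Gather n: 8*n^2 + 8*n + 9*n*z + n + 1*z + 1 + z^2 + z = 8*n^2 + n*(9*z + 9) + z^2 + 2*z + 1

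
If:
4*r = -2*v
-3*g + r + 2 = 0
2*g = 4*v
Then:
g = 8/13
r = -2/13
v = 4/13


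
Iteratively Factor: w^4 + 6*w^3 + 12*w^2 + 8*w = (w)*(w^3 + 6*w^2 + 12*w + 8) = w*(w + 2)*(w^2 + 4*w + 4) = w*(w + 2)^2*(w + 2)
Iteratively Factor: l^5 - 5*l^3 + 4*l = (l + 1)*(l^4 - l^3 - 4*l^2 + 4*l) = (l - 2)*(l + 1)*(l^3 + l^2 - 2*l) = (l - 2)*(l - 1)*(l + 1)*(l^2 + 2*l) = (l - 2)*(l - 1)*(l + 1)*(l + 2)*(l)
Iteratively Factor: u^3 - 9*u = (u)*(u^2 - 9) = u*(u - 3)*(u + 3)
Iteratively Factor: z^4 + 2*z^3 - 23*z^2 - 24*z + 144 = (z + 4)*(z^3 - 2*z^2 - 15*z + 36) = (z + 4)^2*(z^2 - 6*z + 9) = (z - 3)*(z + 4)^2*(z - 3)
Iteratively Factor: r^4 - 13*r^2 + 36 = (r - 3)*(r^3 + 3*r^2 - 4*r - 12) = (r - 3)*(r - 2)*(r^2 + 5*r + 6) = (r - 3)*(r - 2)*(r + 3)*(r + 2)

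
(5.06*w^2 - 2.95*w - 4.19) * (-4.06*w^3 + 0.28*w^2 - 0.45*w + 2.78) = -20.5436*w^5 + 13.3938*w^4 + 13.9084*w^3 + 14.2211*w^2 - 6.3155*w - 11.6482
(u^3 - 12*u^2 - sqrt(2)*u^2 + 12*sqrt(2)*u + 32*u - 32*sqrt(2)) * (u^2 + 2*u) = u^5 - 10*u^4 - sqrt(2)*u^4 + 8*u^3 + 10*sqrt(2)*u^3 - 8*sqrt(2)*u^2 + 64*u^2 - 64*sqrt(2)*u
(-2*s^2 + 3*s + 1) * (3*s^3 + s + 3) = -6*s^5 + 9*s^4 + s^3 - 3*s^2 + 10*s + 3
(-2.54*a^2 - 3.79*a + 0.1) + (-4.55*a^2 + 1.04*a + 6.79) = -7.09*a^2 - 2.75*a + 6.89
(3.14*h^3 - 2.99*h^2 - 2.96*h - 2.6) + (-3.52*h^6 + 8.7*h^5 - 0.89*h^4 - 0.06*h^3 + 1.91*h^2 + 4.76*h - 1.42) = -3.52*h^6 + 8.7*h^5 - 0.89*h^4 + 3.08*h^3 - 1.08*h^2 + 1.8*h - 4.02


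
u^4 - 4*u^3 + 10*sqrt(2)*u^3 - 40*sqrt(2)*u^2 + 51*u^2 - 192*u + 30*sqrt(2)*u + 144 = (u - 3)*(u - 1)*(u + 4*sqrt(2))*(u + 6*sqrt(2))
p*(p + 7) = p^2 + 7*p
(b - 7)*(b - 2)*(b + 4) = b^3 - 5*b^2 - 22*b + 56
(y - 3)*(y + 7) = y^2 + 4*y - 21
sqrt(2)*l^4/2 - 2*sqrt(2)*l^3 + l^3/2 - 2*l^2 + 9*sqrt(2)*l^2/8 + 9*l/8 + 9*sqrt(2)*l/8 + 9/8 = (l - 3)*(l - 3/2)*(l + 1/2)*(sqrt(2)*l/2 + 1/2)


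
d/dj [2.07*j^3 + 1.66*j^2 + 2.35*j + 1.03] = 6.21*j^2 + 3.32*j + 2.35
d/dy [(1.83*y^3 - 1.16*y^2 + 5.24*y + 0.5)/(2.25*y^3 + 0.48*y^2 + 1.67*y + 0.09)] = (3.4884*y^4 - 17.4678*y^3 - 7.3333*y^2 - 0.688800000000001*y - 0.3634)/(5.0625*y^6 + 2.16*y^5 + 7.7454*y^4 + 2.0082*y^3 + 2.8753*y^2 + 0.3006*y + 0.0081)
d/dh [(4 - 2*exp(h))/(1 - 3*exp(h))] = 10*exp(h)/(3*exp(h) - 1)^2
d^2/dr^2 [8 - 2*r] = 0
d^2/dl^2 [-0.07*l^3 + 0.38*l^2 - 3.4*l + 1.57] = 0.76 - 0.42*l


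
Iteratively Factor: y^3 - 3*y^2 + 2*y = (y - 2)*(y^2 - y) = y*(y - 2)*(y - 1)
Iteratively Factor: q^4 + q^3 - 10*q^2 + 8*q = (q + 4)*(q^3 - 3*q^2 + 2*q) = (q - 2)*(q + 4)*(q^2 - q) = q*(q - 2)*(q + 4)*(q - 1)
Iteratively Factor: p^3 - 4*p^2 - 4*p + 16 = (p - 4)*(p^2 - 4) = (p - 4)*(p - 2)*(p + 2)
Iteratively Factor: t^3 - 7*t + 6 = (t - 1)*(t^2 + t - 6) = (t - 2)*(t - 1)*(t + 3)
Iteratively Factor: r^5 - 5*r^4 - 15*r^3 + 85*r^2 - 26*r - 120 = (r - 3)*(r^4 - 2*r^3 - 21*r^2 + 22*r + 40) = (r - 3)*(r + 1)*(r^3 - 3*r^2 - 18*r + 40) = (r - 3)*(r + 1)*(r + 4)*(r^2 - 7*r + 10) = (r - 3)*(r - 2)*(r + 1)*(r + 4)*(r - 5)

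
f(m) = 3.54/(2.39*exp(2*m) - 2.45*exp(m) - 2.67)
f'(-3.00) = 0.05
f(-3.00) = -1.27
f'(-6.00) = 0.00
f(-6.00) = -1.32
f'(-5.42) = 0.01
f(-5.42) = -1.32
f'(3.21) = -0.01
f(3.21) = 0.00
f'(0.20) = -3.33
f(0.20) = -1.69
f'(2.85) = -0.01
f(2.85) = 0.01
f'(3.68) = -0.00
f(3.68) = 0.00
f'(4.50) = -0.00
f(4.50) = 0.00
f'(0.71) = -10.49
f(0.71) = 1.58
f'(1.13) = -0.85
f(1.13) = 0.28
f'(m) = 3.54*(-4.78*exp(2*m) + 2.45*exp(m))/(2.39*exp(2*m) - 2.45*exp(m) - 2.67)^2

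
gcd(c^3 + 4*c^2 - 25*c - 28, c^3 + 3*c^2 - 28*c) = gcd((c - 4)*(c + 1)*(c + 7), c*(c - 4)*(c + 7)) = c^2 + 3*c - 28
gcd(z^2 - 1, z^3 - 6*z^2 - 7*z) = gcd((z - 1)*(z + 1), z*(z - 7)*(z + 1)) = z + 1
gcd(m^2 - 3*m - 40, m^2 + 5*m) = m + 5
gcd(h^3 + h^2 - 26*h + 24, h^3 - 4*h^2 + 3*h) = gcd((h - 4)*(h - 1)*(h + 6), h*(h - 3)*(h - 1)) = h - 1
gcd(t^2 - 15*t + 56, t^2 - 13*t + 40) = t - 8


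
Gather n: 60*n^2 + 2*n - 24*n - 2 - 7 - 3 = 60*n^2 - 22*n - 12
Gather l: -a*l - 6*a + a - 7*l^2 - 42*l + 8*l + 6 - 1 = -5*a - 7*l^2 + l*(-a - 34) + 5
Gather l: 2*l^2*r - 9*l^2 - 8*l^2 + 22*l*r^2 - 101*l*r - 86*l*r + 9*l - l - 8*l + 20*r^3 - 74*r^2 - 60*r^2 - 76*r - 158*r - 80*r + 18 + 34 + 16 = l^2*(2*r - 17) + l*(22*r^2 - 187*r) + 20*r^3 - 134*r^2 - 314*r + 68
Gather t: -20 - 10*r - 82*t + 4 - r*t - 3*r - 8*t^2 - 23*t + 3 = -13*r - 8*t^2 + t*(-r - 105) - 13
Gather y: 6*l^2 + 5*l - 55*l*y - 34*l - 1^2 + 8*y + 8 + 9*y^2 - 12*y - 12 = 6*l^2 - 29*l + 9*y^2 + y*(-55*l - 4) - 5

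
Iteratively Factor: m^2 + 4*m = (m + 4)*(m)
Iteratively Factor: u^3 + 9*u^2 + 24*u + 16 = (u + 4)*(u^2 + 5*u + 4) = (u + 1)*(u + 4)*(u + 4)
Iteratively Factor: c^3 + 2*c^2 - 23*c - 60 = (c + 4)*(c^2 - 2*c - 15) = (c + 3)*(c + 4)*(c - 5)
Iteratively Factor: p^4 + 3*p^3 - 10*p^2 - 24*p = (p)*(p^3 + 3*p^2 - 10*p - 24) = p*(p - 3)*(p^2 + 6*p + 8) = p*(p - 3)*(p + 2)*(p + 4)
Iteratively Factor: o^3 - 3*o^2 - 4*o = (o)*(o^2 - 3*o - 4) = o*(o + 1)*(o - 4)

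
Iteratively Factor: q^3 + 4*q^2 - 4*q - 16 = (q + 4)*(q^2 - 4) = (q + 2)*(q + 4)*(q - 2)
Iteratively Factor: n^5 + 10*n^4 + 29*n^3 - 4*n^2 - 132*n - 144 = (n + 3)*(n^4 + 7*n^3 + 8*n^2 - 28*n - 48) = (n + 2)*(n + 3)*(n^3 + 5*n^2 - 2*n - 24) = (n + 2)*(n + 3)*(n + 4)*(n^2 + n - 6) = (n - 2)*(n + 2)*(n + 3)*(n + 4)*(n + 3)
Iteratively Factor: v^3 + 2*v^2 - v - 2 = (v + 1)*(v^2 + v - 2) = (v - 1)*(v + 1)*(v + 2)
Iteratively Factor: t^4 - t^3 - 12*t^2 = (t)*(t^3 - t^2 - 12*t) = t*(t + 3)*(t^2 - 4*t) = t^2*(t + 3)*(t - 4)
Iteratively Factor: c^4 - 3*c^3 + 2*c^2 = (c)*(c^3 - 3*c^2 + 2*c) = c^2*(c^2 - 3*c + 2) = c^2*(c - 1)*(c - 2)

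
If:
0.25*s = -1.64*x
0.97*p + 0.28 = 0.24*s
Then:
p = -1.62309278350515*x - 0.288659793814433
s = -6.56*x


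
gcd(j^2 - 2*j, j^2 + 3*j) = j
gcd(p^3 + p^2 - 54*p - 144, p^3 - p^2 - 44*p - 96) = p^2 - 5*p - 24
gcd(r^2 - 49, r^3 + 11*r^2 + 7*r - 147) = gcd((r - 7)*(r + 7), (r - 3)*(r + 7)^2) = r + 7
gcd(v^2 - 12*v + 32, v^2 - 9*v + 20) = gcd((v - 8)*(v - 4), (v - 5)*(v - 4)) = v - 4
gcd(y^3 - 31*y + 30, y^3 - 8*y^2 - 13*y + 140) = y - 5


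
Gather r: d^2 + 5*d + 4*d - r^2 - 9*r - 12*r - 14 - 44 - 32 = d^2 + 9*d - r^2 - 21*r - 90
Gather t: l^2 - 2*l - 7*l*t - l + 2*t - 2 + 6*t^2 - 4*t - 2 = l^2 - 3*l + 6*t^2 + t*(-7*l - 2) - 4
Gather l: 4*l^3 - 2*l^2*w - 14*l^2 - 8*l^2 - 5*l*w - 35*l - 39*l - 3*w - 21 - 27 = 4*l^3 + l^2*(-2*w - 22) + l*(-5*w - 74) - 3*w - 48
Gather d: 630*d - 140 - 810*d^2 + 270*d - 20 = -810*d^2 + 900*d - 160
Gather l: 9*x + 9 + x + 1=10*x + 10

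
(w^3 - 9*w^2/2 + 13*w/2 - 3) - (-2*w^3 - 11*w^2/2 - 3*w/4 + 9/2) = 3*w^3 + w^2 + 29*w/4 - 15/2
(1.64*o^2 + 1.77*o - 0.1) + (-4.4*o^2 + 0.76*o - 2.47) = -2.76*o^2 + 2.53*o - 2.57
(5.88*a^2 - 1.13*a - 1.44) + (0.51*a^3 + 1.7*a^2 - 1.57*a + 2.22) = 0.51*a^3 + 7.58*a^2 - 2.7*a + 0.78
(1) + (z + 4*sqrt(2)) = z + 1 + 4*sqrt(2)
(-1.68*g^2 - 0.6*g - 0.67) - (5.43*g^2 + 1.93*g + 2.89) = -7.11*g^2 - 2.53*g - 3.56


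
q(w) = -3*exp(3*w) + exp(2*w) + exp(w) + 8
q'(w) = -9*exp(3*w) + 2*exp(2*w) + exp(w)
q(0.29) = 3.96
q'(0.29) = -16.57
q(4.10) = -655378.68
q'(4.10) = -1969921.66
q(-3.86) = 8.02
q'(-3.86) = 0.02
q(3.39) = -77406.50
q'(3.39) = -233182.89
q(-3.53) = 8.03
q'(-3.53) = 0.03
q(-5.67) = 8.00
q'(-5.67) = 0.00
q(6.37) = -597365919.99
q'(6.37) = -1792440075.62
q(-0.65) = 8.37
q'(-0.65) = -0.21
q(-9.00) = 8.00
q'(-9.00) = 0.00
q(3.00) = -23877.74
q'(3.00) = -72100.81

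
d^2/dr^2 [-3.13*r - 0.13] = 0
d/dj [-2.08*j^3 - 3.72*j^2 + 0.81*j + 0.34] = -6.24*j^2 - 7.44*j + 0.81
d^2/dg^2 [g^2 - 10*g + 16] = 2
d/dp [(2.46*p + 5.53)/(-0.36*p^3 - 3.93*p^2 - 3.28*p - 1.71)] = (1.7712*p^3 + 15.6402*p^2 + 43.4658*p + 13.9318)/(0.1296*p^6 + 2.8296*p^5 + 17.8065*p^4 + 27.012*p^3 + 24.199*p^2 + 11.2176*p + 2.9241)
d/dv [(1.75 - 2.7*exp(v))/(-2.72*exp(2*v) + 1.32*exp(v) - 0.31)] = (-7.344*exp(2*v) + 9.52*exp(v) - 1.473)*exp(v)/(7.3984*exp(4*v) - 7.1808*exp(3*v) + 3.4288*exp(2*v) - 0.8184*exp(v) + 0.0961)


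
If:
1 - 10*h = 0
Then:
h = 1/10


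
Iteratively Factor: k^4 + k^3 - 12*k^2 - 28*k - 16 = (k - 4)*(k^3 + 5*k^2 + 8*k + 4) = (k - 4)*(k + 2)*(k^2 + 3*k + 2) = (k - 4)*(k + 2)^2*(k + 1)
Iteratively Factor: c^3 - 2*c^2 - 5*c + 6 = (c - 1)*(c^2 - c - 6) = (c - 1)*(c + 2)*(c - 3)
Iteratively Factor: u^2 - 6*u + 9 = (u - 3)*(u - 3)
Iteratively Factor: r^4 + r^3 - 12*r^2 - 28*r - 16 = (r + 2)*(r^3 - r^2 - 10*r - 8) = (r - 4)*(r + 2)*(r^2 + 3*r + 2) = (r - 4)*(r + 1)*(r + 2)*(r + 2)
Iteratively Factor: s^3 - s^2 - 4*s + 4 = (s + 2)*(s^2 - 3*s + 2) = (s - 1)*(s + 2)*(s - 2)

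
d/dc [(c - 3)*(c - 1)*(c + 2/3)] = 3*c^2 - 20*c/3 + 1/3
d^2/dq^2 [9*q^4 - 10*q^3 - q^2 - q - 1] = 108*q^2 - 60*q - 2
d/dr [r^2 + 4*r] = 2*r + 4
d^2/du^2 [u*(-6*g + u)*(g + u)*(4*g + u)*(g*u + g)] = 2*g*(-24*g^3 - 78*g^2*u - 26*g^2 - 6*g*u^2 - 3*g*u + 10*u^3 + 6*u^2)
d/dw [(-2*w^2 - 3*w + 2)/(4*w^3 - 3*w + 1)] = (2*w^2 + 8*w + 3)/(4*w^4 + 4*w^3 - 3*w^2 - 2*w + 1)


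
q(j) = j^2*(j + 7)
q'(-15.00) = 465.00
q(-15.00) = -1800.00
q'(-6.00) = 24.00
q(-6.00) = 36.00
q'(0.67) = 10.73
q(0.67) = 3.44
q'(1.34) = 24.15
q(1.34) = 14.98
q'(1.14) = 19.86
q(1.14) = 10.58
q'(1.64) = 31.03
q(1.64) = 23.24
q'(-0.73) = -8.62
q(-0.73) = 3.34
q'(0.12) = 1.72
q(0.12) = 0.10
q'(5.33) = 159.85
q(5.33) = 350.28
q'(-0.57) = -7.01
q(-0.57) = 2.09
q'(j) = j^2 + 2*j*(j + 7) = j*(3*j + 14)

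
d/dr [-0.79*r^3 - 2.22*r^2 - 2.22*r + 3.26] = -2.37*r^2 - 4.44*r - 2.22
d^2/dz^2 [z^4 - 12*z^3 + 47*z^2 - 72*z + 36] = 12*z^2 - 72*z + 94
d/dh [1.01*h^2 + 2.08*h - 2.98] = 2.02*h + 2.08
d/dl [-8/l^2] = 16/l^3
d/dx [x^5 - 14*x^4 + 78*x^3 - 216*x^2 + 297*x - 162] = 5*x^4 - 56*x^3 + 234*x^2 - 432*x + 297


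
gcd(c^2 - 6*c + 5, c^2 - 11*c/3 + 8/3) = c - 1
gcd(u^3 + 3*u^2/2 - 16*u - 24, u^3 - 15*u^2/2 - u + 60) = u - 4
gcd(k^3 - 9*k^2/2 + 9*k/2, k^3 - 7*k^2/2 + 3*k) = k^2 - 3*k/2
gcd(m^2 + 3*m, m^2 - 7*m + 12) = 1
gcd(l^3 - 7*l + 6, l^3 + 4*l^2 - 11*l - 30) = 1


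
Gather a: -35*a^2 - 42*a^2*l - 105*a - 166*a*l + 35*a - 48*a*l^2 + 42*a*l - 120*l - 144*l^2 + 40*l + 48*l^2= a^2*(-42*l - 35) + a*(-48*l^2 - 124*l - 70) - 96*l^2 - 80*l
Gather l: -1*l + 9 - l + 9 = 18 - 2*l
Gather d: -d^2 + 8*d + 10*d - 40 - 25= -d^2 + 18*d - 65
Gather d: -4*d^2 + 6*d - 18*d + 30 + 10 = -4*d^2 - 12*d + 40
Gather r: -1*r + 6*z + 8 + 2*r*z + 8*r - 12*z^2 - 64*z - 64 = r*(2*z + 7) - 12*z^2 - 58*z - 56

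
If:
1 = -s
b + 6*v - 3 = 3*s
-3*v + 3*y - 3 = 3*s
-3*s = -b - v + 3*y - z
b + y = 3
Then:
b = 18/5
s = -1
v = -3/5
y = -3/5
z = -39/5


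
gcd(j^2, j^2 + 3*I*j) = j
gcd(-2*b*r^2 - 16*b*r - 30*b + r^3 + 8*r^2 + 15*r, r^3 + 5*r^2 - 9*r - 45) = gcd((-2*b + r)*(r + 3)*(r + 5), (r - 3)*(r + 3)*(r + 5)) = r^2 + 8*r + 15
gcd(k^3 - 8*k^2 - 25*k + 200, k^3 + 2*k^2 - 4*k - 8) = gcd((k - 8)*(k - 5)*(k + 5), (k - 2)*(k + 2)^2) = 1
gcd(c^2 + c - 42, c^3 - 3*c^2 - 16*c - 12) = c - 6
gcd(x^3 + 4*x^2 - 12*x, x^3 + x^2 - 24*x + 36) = x^2 + 4*x - 12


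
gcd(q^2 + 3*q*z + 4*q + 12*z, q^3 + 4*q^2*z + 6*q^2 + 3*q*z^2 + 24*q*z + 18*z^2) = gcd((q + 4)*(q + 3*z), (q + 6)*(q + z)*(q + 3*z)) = q + 3*z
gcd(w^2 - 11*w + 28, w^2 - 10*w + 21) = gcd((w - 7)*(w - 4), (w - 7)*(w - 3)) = w - 7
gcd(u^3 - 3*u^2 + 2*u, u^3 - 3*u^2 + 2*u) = u^3 - 3*u^2 + 2*u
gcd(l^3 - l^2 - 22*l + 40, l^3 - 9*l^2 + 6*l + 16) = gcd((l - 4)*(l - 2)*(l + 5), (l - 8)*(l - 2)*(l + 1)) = l - 2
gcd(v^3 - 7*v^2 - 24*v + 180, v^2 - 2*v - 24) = v - 6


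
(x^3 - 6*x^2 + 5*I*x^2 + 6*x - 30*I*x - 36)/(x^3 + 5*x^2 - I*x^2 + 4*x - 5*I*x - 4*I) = (x^2 + 6*x*(-1 + I) - 36*I)/(x^2 + 5*x + 4)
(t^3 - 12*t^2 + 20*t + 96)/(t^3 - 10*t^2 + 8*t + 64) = (t - 6)/(t - 4)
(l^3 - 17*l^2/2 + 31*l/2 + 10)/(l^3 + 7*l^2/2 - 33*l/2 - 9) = (l^2 - 9*l + 20)/(l^2 + 3*l - 18)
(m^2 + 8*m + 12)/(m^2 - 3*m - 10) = (m + 6)/(m - 5)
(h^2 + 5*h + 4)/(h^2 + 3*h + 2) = (h + 4)/(h + 2)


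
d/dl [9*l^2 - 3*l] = 18*l - 3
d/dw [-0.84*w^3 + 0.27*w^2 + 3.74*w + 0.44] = -2.52*w^2 + 0.54*w + 3.74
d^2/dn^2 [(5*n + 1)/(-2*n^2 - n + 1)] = 2*(-(4*n + 1)^2*(5*n + 1) + (30*n + 7)*(2*n^2 + n - 1))/(2*n^2 + n - 1)^3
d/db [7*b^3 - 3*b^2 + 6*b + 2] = 21*b^2 - 6*b + 6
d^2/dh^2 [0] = 0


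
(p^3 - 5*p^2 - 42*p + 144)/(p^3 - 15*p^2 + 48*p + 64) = (p^2 + 3*p - 18)/(p^2 - 7*p - 8)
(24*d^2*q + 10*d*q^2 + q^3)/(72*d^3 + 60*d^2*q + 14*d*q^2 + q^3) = q*(4*d + q)/(12*d^2 + 8*d*q + q^2)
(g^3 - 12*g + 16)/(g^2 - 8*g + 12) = (g^2 + 2*g - 8)/(g - 6)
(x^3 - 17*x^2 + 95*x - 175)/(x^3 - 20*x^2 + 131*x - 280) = (x - 5)/(x - 8)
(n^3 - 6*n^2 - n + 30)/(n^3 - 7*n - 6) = (n - 5)/(n + 1)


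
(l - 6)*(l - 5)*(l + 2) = l^3 - 9*l^2 + 8*l + 60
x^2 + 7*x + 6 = (x + 1)*(x + 6)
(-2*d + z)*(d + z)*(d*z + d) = -2*d^3*z - 2*d^3 - d^2*z^2 - d^2*z + d*z^3 + d*z^2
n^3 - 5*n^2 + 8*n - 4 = (n - 2)^2*(n - 1)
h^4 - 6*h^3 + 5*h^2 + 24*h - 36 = (h - 3)^2*(h - 2)*(h + 2)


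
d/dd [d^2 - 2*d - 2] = 2*d - 2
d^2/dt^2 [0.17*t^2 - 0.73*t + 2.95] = 0.340000000000000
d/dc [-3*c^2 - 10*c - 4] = -6*c - 10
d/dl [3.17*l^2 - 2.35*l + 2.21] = 6.34*l - 2.35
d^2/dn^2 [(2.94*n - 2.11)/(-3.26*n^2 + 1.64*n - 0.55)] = (-(2.94*n - 2.11)*(6.52*n - 1.64)*(13.04*n - 3.28) + (57.5064*n - 23.4004)*(3.26*n^2 - 1.64*n + 0.55))/(3.26*n^2 - 1.64*n + 0.55)^3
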